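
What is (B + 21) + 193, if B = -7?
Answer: 207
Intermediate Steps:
(B + 21) + 193 = (-7 + 21) + 193 = 14 + 193 = 207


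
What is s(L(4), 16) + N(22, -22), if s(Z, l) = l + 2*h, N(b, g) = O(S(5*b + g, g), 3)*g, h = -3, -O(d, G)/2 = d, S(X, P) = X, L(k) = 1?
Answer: 3882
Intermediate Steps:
O(d, G) = -2*d
N(b, g) = g*(-10*b - 2*g) (N(b, g) = (-2*(5*b + g))*g = (-2*(g + 5*b))*g = (-10*b - 2*g)*g = g*(-10*b - 2*g))
s(Z, l) = -6 + l (s(Z, l) = l + 2*(-3) = l - 6 = -6 + l)
s(L(4), 16) + N(22, -22) = (-6 + 16) + 2*(-22)*(-1*(-22) - 5*22) = 10 + 2*(-22)*(22 - 110) = 10 + 2*(-22)*(-88) = 10 + 3872 = 3882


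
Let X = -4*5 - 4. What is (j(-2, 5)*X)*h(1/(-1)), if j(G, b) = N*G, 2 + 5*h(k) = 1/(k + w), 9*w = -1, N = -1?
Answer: 696/25 ≈ 27.840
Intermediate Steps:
w = -⅑ (w = (⅑)*(-1) = -⅑ ≈ -0.11111)
h(k) = -⅖ + 1/(5*(-⅑ + k)) (h(k) = -⅖ + 1/(5*(k - ⅑)) = -⅖ + 1/(5*(-⅑ + k)))
j(G, b) = -G
X = -24 (X = -20 - 4 = -24)
(j(-2, 5)*X)*h(1/(-1)) = (-1*(-2)*(-24))*((11 - 18/(-1))/(5*(-1 + 9/(-1)))) = (2*(-24))*((11 - 18*(-1))/(5*(-1 + 9*(-1)))) = -48*(11 + 18)/(5*(-1 - 9)) = -48*29/(5*(-10)) = -48*(-1)*29/(5*10) = -48*(-29/50) = 696/25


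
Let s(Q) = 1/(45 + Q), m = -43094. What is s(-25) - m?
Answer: 861881/20 ≈ 43094.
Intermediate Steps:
s(-25) - m = 1/(45 - 25) - 1*(-43094) = 1/20 + 43094 = 861881/20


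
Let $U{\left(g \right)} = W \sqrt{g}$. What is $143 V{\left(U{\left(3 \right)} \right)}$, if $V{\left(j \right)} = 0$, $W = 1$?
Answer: $0$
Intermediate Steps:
$U{\left(g \right)} = \sqrt{g}$ ($U{\left(g \right)} = 1 \sqrt{g} = \sqrt{g}$)
$143 V{\left(U{\left(3 \right)} \right)} = 143 \cdot 0 = 0$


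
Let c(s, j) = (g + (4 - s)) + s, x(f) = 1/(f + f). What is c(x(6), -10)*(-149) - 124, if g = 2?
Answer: -1018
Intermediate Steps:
x(f) = 1/(2*f)
c(s, j) = 6 (c(s, j) = (2 + (4 - s)) + s = (6 - s) + s = 6)
c(x(6), -10)*(-149) - 124 = 6*(-149) - 124 = -894 - 124 = -1018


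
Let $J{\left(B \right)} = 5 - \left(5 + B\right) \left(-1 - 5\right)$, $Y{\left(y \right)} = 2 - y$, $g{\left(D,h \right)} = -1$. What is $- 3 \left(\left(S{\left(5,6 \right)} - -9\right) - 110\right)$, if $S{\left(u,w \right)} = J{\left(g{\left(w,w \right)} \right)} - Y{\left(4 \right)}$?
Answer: $210$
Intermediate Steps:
$J{\left(B \right)} = 35 + 6 B$ ($J{\left(B \right)} = 5 - \left(5 + B\right) \left(-6\right) = 5 - \left(-30 - 6 B\right) = 5 + \left(30 + 6 B\right) = 35 + 6 B$)
$S{\left(u,w \right)} = 31$ ($S{\left(u,w \right)} = \left(35 + 6 \left(-1\right)\right) - \left(2 - 4\right) = \left(35 - 6\right) - \left(2 - 4\right) = 29 - -2 = 29 + 2 = 31$)
$- 3 \left(\left(S{\left(5,6 \right)} - -9\right) - 110\right) = - 3 \left(\left(31 - -9\right) - 110\right) = - 3 \left(\left(31 + 9\right) - 110\right) = - 3 \left(40 - 110\right) = \left(-3\right) \left(-70\right) = 210$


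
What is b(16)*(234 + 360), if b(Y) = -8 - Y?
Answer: -14256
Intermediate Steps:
b(16)*(234 + 360) = (-8 - 1*16)*(234 + 360) = (-8 - 16)*594 = -24*594 = -14256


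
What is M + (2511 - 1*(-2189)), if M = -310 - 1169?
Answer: 3221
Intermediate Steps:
M = -1479
M + (2511 - 1*(-2189)) = -1479 + (2511 - 1*(-2189)) = -1479 + (2511 + 2189) = -1479 + 4700 = 3221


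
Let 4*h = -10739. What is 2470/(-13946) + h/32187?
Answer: -12309833/47250516 ≈ -0.26052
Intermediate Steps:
h = -10739/4 (h = (¼)*(-10739) = -10739/4 ≈ -2684.8)
2470/(-13946) + h/32187 = 2470/(-13946) - 10739/4/32187 = 2470*(-1/13946) - 10739/4*1/32187 = -65/367 - 10739/128748 = -12309833/47250516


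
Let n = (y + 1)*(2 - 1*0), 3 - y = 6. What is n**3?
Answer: -64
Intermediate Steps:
y = -3 (y = 3 - 1*6 = 3 - 6 = -3)
n = -4 (n = (-3 + 1)*(2 - 1*0) = -2*(2 + 0) = -2*2 = -4)
n**3 = (-4)**3 = -64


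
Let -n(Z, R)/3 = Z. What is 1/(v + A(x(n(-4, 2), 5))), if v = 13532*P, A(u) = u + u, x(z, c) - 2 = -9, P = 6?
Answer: 1/81178 ≈ 1.2319e-5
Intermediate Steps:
n(Z, R) = -3*Z
x(z, c) = -7 (x(z, c) = 2 - 9 = -7)
A(u) = 2*u
v = 81192 (v = 13532*6 = 81192)
1/(v + A(x(n(-4, 2), 5))) = 1/(81192 + 2*(-7)) = 1/(81192 - 14) = 1/81178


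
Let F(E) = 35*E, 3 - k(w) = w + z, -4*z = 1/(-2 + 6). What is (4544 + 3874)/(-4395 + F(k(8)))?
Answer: -134688/73085 ≈ -1.8429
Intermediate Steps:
z = -1/16 (z = -1/(4*(-2 + 6)) = -¼/4 = -¼*¼ = -1/16 ≈ -0.062500)
k(w) = 49/16 - w (k(w) = 3 - (w - 1/16) = 3 - (-1/16 + w) = 3 + (1/16 - w) = 49/16 - w)
(4544 + 3874)/(-4395 + F(k(8))) = (4544 + 3874)/(-4395 + 35*(49/16 - 1*8)) = 8418/(-4395 + 35*(49/16 - 8)) = 8418/(-4395 + 35*(-79/16)) = 8418/(-4395 - 2765/16) = 8418/(-73085/16) = 8418*(-16/73085) = -134688/73085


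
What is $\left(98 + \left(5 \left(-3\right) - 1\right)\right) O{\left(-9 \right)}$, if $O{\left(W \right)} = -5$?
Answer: $-410$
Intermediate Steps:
$\left(98 + \left(5 \left(-3\right) - 1\right)\right) O{\left(-9 \right)} = \left(98 + \left(5 \left(-3\right) - 1\right)\right) \left(-5\right) = \left(98 - 16\right) \left(-5\right) = 82 \left(-5\right) = -410$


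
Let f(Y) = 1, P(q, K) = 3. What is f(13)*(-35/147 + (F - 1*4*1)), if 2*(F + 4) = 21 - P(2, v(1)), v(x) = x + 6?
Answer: 16/21 ≈ 0.76190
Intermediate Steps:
v(x) = 6 + x
F = 5 (F = -4 + (21 - 1*3)/2 = -4 + (21 - 3)/2 = -4 + (½)*18 = -4 + 9 = 5)
f(13)*(-35/147 + (F - 1*4*1)) = 1*(-35/147 + (5 - 1*4*1)) = 1*(-35*1/147 + (5 - 4*1)) = 1*(-5/21 + (5 - 4)) = 1*(-5/21 + 1) = 1*(16/21) = 16/21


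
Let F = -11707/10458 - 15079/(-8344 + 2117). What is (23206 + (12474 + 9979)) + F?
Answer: 2973488642287/65121966 ≈ 45660.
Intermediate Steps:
F = 84796693/65121966 (F = -11707*1/10458 - 15079/(-6227) = -11707/10458 - 15079*(-1/6227) = -11707/10458 + 15079/6227 = 84796693/65121966 ≈ 1.3021)
(23206 + (12474 + 9979)) + F = (23206 + (12474 + 9979)) + 84796693/65121966 = (23206 + 22453) + 84796693/65121966 = 45659 + 84796693/65121966 = 2973488642287/65121966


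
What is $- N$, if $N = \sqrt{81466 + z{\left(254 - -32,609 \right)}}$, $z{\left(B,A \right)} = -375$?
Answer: $- \sqrt{81091} \approx -284.76$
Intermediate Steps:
$N = \sqrt{81091}$ ($N = \sqrt{81466 - 375} = \sqrt{81091} \approx 284.76$)
$- N = - \sqrt{81091}$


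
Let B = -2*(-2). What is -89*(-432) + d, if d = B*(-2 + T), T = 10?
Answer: 38480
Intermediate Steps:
B = 4
d = 32 (d = 4*(-2 + 10) = 4*8 = 32)
-89*(-432) + d = -89*(-432) + 32 = 38448 + 32 = 38480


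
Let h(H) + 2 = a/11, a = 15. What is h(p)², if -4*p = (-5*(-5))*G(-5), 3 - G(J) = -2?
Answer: 49/121 ≈ 0.40496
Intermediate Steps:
G(J) = 5 (G(J) = 3 - 1*(-2) = 3 + 2 = 5)
p = -125/4 (p = -(-5*(-5))*5/4 = -25*5/4 = -¼*125 = -125/4 ≈ -31.250)
h(H) = -7/11 (h(H) = -2 + 15/11 = -7/11)
h(p)² = (-7/11)² = 49/121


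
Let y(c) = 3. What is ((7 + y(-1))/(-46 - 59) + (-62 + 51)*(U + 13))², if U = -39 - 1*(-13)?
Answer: 9006001/441 ≈ 20422.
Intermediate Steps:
U = -26 (U = -39 + 13 = -26)
((7 + y(-1))/(-46 - 59) + (-62 + 51)*(U + 13))² = ((7 + 3)/(-46 - 59) + (-62 + 51)*(-26 + 13))² = (10/(-105) - 11*(-13))² = (10*(-1/105) + 143)² = (-2/21 + 143)² = (3001/21)² = 9006001/441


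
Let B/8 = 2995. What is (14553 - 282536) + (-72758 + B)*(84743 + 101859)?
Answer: -9106072379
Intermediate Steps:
B = 23960 (B = 8*2995 = 23960)
(14553 - 282536) + (-72758 + B)*(84743 + 101859) = (14553 - 282536) + (-72758 + 23960)*(84743 + 101859) = -267983 - 48798*186602 = -267983 - 9105804396 = -9106072379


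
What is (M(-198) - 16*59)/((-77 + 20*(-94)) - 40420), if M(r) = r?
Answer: 1142/42377 ≈ 0.026949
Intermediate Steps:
(M(-198) - 16*59)/((-77 + 20*(-94)) - 40420) = (-198 - 16*59)/((-77 + 20*(-94)) - 40420) = (-198 - 944)/((-77 - 1880) - 40420) = -1142/(-1957 - 40420) = -1142/(-42377) = -1142*(-1/42377) = 1142/42377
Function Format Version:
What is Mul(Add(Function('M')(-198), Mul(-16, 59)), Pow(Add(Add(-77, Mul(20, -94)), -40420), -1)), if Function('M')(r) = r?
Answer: Rational(1142, 42377) ≈ 0.026949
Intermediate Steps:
Mul(Add(Function('M')(-198), Mul(-16, 59)), Pow(Add(Add(-77, Mul(20, -94)), -40420), -1)) = Mul(Add(-198, Mul(-16, 59)), Pow(Add(Add(-77, Mul(20, -94)), -40420), -1)) = Mul(Add(-198, -944), Pow(Add(Add(-77, -1880), -40420), -1)) = Mul(-1142, Pow(Add(-1957, -40420), -1)) = Mul(-1142, Pow(-42377, -1)) = Mul(-1142, Rational(-1, 42377)) = Rational(1142, 42377)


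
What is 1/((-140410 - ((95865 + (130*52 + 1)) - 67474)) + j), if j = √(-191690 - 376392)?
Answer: -87781/15411291963 - I*√568082/30822583926 ≈ -5.6959e-6 - 2.4453e-8*I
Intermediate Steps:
j = I*√568082 (j = √(-568082) = I*√568082 ≈ 753.71*I)
1/((-140410 - ((95865 + (130*52 + 1)) - 67474)) + j) = 1/((-140410 - ((95865 + (130*52 + 1)) - 67474)) + I*√568082) = 1/((-140410 - ((95865 + (6760 + 1)) - 67474)) + I*√568082) = 1/((-140410 - ((95865 + 6761) - 67474)) + I*√568082) = 1/((-140410 - (102626 - 67474)) + I*√568082) = 1/((-140410 - 1*35152) + I*√568082) = 1/((-140410 - 35152) + I*√568082) = 1/(-175562 + I*√568082)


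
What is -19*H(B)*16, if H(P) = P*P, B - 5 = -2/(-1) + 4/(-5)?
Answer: -292144/25 ≈ -11686.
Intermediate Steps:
B = 31/5 (B = 5 + (-2/(-1) + 4/(-5)) = 5 + (-2*(-1) + 4*(-⅕)) = 5 + (2 - ⅘) = 5 + 6/5 = 31/5 ≈ 6.2000)
H(P) = P²
-19*H(B)*16 = -19*(31/5)²*16 = -19*961/25*16 = -18259/25*16 = -292144/25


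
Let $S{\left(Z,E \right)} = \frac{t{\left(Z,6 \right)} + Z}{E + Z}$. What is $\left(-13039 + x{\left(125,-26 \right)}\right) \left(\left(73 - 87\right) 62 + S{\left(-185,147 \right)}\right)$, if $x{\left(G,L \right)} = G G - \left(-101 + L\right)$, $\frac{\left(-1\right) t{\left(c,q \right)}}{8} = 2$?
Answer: $- \frac{88940279}{38} \approx -2.3405 \cdot 10^{6}$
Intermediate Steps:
$t{\left(c,q \right)} = -16$ ($t{\left(c,q \right)} = \left(-8\right) 2 = -16$)
$x{\left(G,L \right)} = 101 + G^{2} - L$ ($x{\left(G,L \right)} = G^{2} - \left(-101 + L\right) = 101 + G^{2} - L$)
$S{\left(Z,E \right)} = \frac{-16 + Z}{E + Z}$
$\left(-13039 + x{\left(125,-26 \right)}\right) \left(\left(73 - 87\right) 62 + S{\left(-185,147 \right)}\right) = \left(-13039 + \left(101 + 125^{2} - -26\right)\right) \left(\left(73 - 87\right) 62 + \frac{-16 - 185}{147 - 185}\right) = \left(-13039 + \left(101 + 15625 + 26\right)\right) \left(\left(-14\right) 62 + \frac{1}{-38} \left(-201\right)\right) = \left(-13039 + 15752\right) \left(-868 - - \frac{201}{38}\right) = 2713 \left(-868 + \frac{201}{38}\right) = 2713 \left(- \frac{32783}{38}\right) = - \frac{88940279}{38}$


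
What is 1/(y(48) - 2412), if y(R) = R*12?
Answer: -1/1836 ≈ -0.00054466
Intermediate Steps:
y(R) = 12*R
1/(y(48) - 2412) = 1/(12*48 - 2412) = 1/(576 - 2412) = 1/(-1836) = -1/1836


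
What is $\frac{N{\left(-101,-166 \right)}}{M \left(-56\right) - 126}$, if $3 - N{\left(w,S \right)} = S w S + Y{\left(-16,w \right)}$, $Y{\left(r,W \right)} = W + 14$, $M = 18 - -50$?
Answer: $- \frac{1391623}{1967} \approx -707.49$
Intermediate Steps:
$M = 68$ ($M = 18 + 50 = 68$)
$Y{\left(r,W \right)} = 14 + W$
$N{\left(w,S \right)} = -11 - w - w S^{2}$ ($N{\left(w,S \right)} = 3 - \left(S w S + \left(14 + w\right)\right) = 3 - \left(w S^{2} + \left(14 + w\right)\right) = 3 - \left(14 + w + w S^{2}\right) = -11 - w - w S^{2}$)
$\frac{N{\left(-101,-166 \right)}}{M \left(-56\right) - 126} = \frac{-11 - -101 - - 101 \left(-166\right)^{2}}{68 \left(-56\right) - 126} = \frac{-11 + 101 - \left(-101\right) 27556}{-3808 - 126} = \frac{-11 + 101 + 2783156}{-3934} = 2783246 \left(- \frac{1}{3934}\right) = - \frac{1391623}{1967}$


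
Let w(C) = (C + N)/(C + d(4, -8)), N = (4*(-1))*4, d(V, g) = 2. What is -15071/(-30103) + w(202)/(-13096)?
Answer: 6709640551/13403782192 ≈ 0.50058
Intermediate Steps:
N = -16 (N = -4*4 = -16)
w(C) = (-16 + C)/(2 + C) (w(C) = (C - 16)/(C + 2) = (-16 + C)/(2 + C))
-15071/(-30103) + w(202)/(-13096) = -15071/(-30103) + ((-16 + 202)/(2 + 202))/(-13096) = -15071*(-1/30103) + (186/204)*(-1/13096) = 15071/30103 + ((1/204)*186)*(-1/13096) = 15071/30103 + (31/34)*(-1/13096) = 15071/30103 - 31/445264 = 6709640551/13403782192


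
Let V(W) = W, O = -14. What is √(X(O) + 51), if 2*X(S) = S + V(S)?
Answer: √37 ≈ 6.0828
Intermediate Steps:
X(S) = S (X(S) = (S + S)/2 = (2*S)/2 = S)
√(X(O) + 51) = √(-14 + 51) = √37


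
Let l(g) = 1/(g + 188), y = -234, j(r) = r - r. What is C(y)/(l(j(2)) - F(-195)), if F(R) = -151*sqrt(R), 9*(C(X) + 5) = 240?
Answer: 12220/471438948243 - 346901360*I*sqrt(195)/471438948243 ≈ 2.5921e-8 - 0.010275*I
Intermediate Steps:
j(r) = 0
C(X) = 65/3 (C(X) = -5 + (1/9)*240 = -5 + 80/3 = 65/3)
l(g) = 1/(188 + g)
C(y)/(l(j(2)) - F(-195)) = 65/(3*(1/(188 + 0) - (-151)*sqrt(-195))) = 65/(3*(1/188 - (-151)*I*sqrt(195))) = 65/(3*(1/188 + 151*I*sqrt(195)))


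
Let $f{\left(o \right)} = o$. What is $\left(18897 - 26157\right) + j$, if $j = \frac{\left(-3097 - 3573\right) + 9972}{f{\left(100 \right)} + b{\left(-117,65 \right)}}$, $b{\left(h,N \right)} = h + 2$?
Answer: $- \frac{112202}{15} \approx -7480.1$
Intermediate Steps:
$b{\left(h,N \right)} = 2 + h$
$j = - \frac{3302}{15}$ ($j = \frac{\left(-3097 - 3573\right) + 9972}{100 + \left(2 - 117\right)} = \frac{\left(-3097 - 3573\right) + 9972}{100 - 115} = \frac{-6670 + 9972}{-15} = 3302 \left(- \frac{1}{15}\right) = - \frac{3302}{15} \approx -220.13$)
$\left(18897 - 26157\right) + j = \left(18897 - 26157\right) - \frac{3302}{15} = -7260 - \frac{3302}{15} = - \frac{112202}{15}$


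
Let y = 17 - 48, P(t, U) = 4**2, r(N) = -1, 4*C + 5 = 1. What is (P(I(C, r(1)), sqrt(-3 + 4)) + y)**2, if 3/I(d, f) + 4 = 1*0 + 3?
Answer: 225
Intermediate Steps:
C = -1 (C = -5/4 + (1/4)*1 = -5/4 + 1/4 = -1)
I(d, f) = -3 (I(d, f) = 3/(-4 + (1*0 + 3)) = 3/(-4 + (0 + 3)) = 3/(-4 + 3) = 3/(-1) = 3*(-1) = -3)
P(t, U) = 16
y = -31
(P(I(C, r(1)), sqrt(-3 + 4)) + y)**2 = (16 - 31)**2 = (-15)**2 = 225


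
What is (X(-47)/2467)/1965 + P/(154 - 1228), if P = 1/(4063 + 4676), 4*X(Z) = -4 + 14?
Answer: 620552/1516618922211 ≈ 4.0917e-7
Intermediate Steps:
X(Z) = 5/2 (X(Z) = (-4 + 14)/4 = (1/4)*10 = 5/2)
P = 1/8739 ≈ 0.00011443
(X(-47)/2467)/1965 + P/(154 - 1228) = ((5/2)/2467)/1965 + 1/(8739*(154 - 1228)) = ((5/2)*(1/2467))*(1/1965) + (1/8739)/(-1074) = (5/4934)*(1/1965) + (1/8739)*(-1/1074) = 1/1939062 - 1/9385686 = 620552/1516618922211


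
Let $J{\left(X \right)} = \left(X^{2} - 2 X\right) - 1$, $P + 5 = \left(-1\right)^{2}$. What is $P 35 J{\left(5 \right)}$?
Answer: $-1960$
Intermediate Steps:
$P = -4$ ($P = -5 + \left(-1\right)^{2} = -5 + 1 = -4$)
$J{\left(X \right)} = -1 + X^{2} - 2 X$
$P 35 J{\left(5 \right)} = \left(-4\right) 35 \left(-1 + 5^{2} - 10\right) = - 140 \left(-1 + 25 - 10\right) = \left(-140\right) 14 = -1960$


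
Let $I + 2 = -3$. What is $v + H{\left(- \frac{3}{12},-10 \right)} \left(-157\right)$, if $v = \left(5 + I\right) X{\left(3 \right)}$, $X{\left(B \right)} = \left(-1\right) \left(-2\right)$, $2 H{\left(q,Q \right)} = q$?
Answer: $\frac{157}{8} \approx 19.625$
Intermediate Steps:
$H{\left(q,Q \right)} = \frac{q}{2}$
$I = -5$ ($I = -2 - 3 = -5$)
$X{\left(B \right)} = 2$
$v = 0$ ($v = \left(5 - 5\right) 2 = 0 \cdot 2 = 0$)
$v + H{\left(- \frac{3}{12},-10 \right)} \left(-157\right) = 0 + \frac{\left(-3\right) \frac{1}{12}}{2} \left(-157\right) = 0 + \frac{1}{2} \left(- \frac{1}{4}\right) \left(-157\right) = 0 - - \frac{157}{8} = 0 + \frac{157}{8} = \frac{157}{8}$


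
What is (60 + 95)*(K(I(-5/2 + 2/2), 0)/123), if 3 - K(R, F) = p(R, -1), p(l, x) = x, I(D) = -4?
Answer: 620/123 ≈ 5.0406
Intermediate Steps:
K(R, F) = 4 (K(R, F) = 3 - 1*(-1) = 3 + 1 = 4)
(60 + 95)*(K(I(-5/2 + 2/2), 0)/123) = (60 + 95)*(4/123) = 155*(4*(1/123)) = 155*(4/123) = 620/123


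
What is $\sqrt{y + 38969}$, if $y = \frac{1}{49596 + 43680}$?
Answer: $\frac{\sqrt{9417954504995}}{15546} \approx 197.41$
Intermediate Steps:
$y = \frac{1}{93276} \approx 1.0721 \cdot 10^{-5}$
$\sqrt{y + 38969} = \sqrt{\frac{1}{93276} + 38969} = \sqrt{\frac{3634872445}{93276}} = \frac{\sqrt{9417954504995}}{15546}$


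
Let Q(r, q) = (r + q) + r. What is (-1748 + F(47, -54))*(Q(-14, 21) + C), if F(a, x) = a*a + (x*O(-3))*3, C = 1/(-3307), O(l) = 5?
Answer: 8079350/3307 ≈ 2443.1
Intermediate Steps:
Q(r, q) = q + 2*r (Q(r, q) = (q + r) + r = q + 2*r)
C = -1/3307 ≈ -0.00030239
F(a, x) = a**2 + 15*x (F(a, x) = a*a + (x*5)*3 = a**2 + (5*x)*3 = a**2 + 15*x)
(-1748 + F(47, -54))*(Q(-14, 21) + C) = (-1748 + (47**2 + 15*(-54)))*((21 + 2*(-14)) - 1/3307) = (-1748 + (2209 - 810))*((21 - 28) - 1/3307) = (-1748 + 1399)*(-7 - 1/3307) = -349*(-23150/3307) = 8079350/3307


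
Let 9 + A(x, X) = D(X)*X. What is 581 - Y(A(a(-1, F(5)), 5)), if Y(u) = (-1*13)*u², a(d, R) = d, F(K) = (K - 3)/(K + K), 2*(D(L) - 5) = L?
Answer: 44561/4 ≈ 11140.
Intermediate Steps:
D(L) = 5 + L/2
F(K) = (-3 + K)/(2*K) (F(K) = (-3 + K)/((2*K)) = (-3 + K)*(1/(2*K)) = (-3 + K)/(2*K))
A(x, X) = -9 + X*(5 + X/2) (A(x, X) = -9 + (5 + X/2)*X = -9 + X*(5 + X/2))
Y(u) = -13*u²
581 - Y(A(a(-1, F(5)), 5)) = 581 - (-13)*(-9 + (½)*5*(10 + 5))² = 581 - (-13)*(-9 + (½)*5*15)² = 581 - (-13)*(-9 + 75/2)² = 581 - (-13)*(57/2)² = 581 - (-13)*3249/4 = 581 - 1*(-42237/4) = 581 + 42237/4 = 44561/4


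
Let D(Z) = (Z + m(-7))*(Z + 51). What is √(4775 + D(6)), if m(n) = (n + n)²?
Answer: √16289 ≈ 127.63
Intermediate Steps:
m(n) = 4*n² (m(n) = (2*n)² = 4*n²)
D(Z) = (51 + Z)*(196 + Z) (D(Z) = (Z + 4*(-7)²)*(Z + 51) = (Z + 4*49)*(51 + Z) = (Z + 196)*(51 + Z) = (196 + Z)*(51 + Z) = (51 + Z)*(196 + Z))
√(4775 + D(6)) = √(4775 + (9996 + 6² + 247*6)) = √(4775 + (9996 + 36 + 1482)) = √(4775 + 11514) = √16289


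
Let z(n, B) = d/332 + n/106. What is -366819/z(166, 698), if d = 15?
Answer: -6454547124/28351 ≈ -2.2767e+5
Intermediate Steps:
z(n, B) = 15/332 + n/106
-366819/z(166, 698) = -366819/(15/332 + (1/106)*166) = -366819/(15/332 + 83/53) = -366819/28351/17596 = -366819*17596/28351 = -6454547124/28351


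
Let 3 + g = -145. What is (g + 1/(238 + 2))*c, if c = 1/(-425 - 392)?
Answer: 35519/196080 ≈ 0.18115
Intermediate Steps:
g = -148 (g = -3 - 145 = -148)
c = -1/817 (c = 1/(-817) = -1/817 ≈ -0.0012240)
(g + 1/(238 + 2))*c = (-148 + 1/(238 + 2))*(-1/817) = (-148 + 1/240)*(-1/817) = -35519/240*(-1/817) = 35519/196080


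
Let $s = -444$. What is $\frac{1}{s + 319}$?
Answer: $- \frac{1}{125} \approx -0.008$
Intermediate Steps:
$\frac{1}{s + 319} = \frac{1}{-444 + 319} = \frac{1}{-125} = - \frac{1}{125}$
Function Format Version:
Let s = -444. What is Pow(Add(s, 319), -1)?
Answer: Rational(-1, 125) ≈ -0.0080000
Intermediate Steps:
Pow(Add(s, 319), -1) = Pow(Add(-444, 319), -1) = Pow(-125, -1) = Rational(-1, 125)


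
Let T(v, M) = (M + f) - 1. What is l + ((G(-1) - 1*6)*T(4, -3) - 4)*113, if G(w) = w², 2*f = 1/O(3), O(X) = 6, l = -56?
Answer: 20459/12 ≈ 1704.9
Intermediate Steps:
f = 1/12 (f = (½)/6 = (½)*(⅙) = 1/12 ≈ 0.083333)
T(v, M) = -11/12 + M (T(v, M) = (M + 1/12) - 1 = (1/12 + M) - 1 = -11/12 + M)
l + ((G(-1) - 1*6)*T(4, -3) - 4)*113 = -56 + (((-1)² - 1*6)*(-11/12 - 3) - 4)*113 = -56 + ((1 - 6)*(-47/12) - 4)*113 = -56 + (-5*(-47/12) - 4)*113 = -56 + (235/12 - 4)*113 = -56 + (187/12)*113 = -56 + 21131/12 = 20459/12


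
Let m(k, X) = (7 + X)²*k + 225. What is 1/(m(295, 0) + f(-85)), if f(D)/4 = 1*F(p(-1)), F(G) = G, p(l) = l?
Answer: 1/14676 ≈ 6.8138e-5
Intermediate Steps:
m(k, X) = 225 + k*(7 + X)² (m(k, X) = k*(7 + X)² + 225 = 225 + k*(7 + X)²)
f(D) = -4 (f(D) = 4*(1*(-1)) = 4*(-1) = -4)
1/(m(295, 0) + f(-85)) = 1/((225 + 295*(7 + 0)²) - 4) = 1/((225 + 295*7²) - 4) = 1/((225 + 295*49) - 4) = 1/((225 + 14455) - 4) = 1/(14680 - 4) = 1/14676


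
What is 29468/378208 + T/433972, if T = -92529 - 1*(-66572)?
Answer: 3503705/193551512 ≈ 0.018102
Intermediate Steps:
T = -25957 (T = -92529 + 66572 = -25957)
29468/378208 + T/433972 = 29468/378208 - 25957/433972 = 29468*(1/378208) - 25957*1/433972 = 139/1784 - 25957/433972 = 3503705/193551512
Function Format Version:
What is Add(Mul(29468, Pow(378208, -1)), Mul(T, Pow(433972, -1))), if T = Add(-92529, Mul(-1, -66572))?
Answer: Rational(3503705, 193551512) ≈ 0.018102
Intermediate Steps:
T = -25957 (T = Add(-92529, 66572) = -25957)
Add(Mul(29468, Pow(378208, -1)), Mul(T, Pow(433972, -1))) = Add(Mul(29468, Pow(378208, -1)), Mul(-25957, Pow(433972, -1))) = Add(Mul(29468, Rational(1, 378208)), Mul(-25957, Rational(1, 433972))) = Add(Rational(139, 1784), Rational(-25957, 433972)) = Rational(3503705, 193551512)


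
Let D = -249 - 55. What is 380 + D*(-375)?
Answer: 114380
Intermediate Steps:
D = -304
380 + D*(-375) = 380 - 304*(-375) = 380 + 114000 = 114380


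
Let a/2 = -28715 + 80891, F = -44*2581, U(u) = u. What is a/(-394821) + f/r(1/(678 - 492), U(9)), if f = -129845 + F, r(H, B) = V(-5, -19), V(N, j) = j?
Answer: 1685982493/131607 ≈ 12811.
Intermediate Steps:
F = -113564
r(H, B) = -19
a = 104352 (a = 2*(-28715 + 80891) = 2*52176 = 104352)
f = -243409 (f = -129845 - 113564 = -243409)
a/(-394821) + f/r(1/(678 - 492), U(9)) = 104352/(-394821) - 243409/(-19) = 104352*(-1/394821) - 243409*(-1/19) = -34784/131607 + 12811 = 1685982493/131607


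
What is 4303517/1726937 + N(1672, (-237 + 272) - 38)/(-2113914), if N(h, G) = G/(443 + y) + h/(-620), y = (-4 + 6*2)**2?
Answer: 79434324876292233/31875790038548170 ≈ 2.4920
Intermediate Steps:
y = 64 (y = (-4 + 12)**2 = 8**2 = 64)
N(h, G) = -h/620 + G/507 (N(h, G) = G/(443 + 64) + h/(-620) = G/507 + h*(-1/620) = G*(1/507) - h/620 = G/507 - h/620 = -h/620 + G/507)
4303517/1726937 + N(1672, (-237 + 272) - 38)/(-2113914) = 4303517/1726937 + (-1/620*1672 + ((-237 + 272) - 38)/507)/(-2113914) = 4303517*(1/1726937) + (-418/155 + (35 - 38)/507)*(-1/2113914) = 4303517/1726937 + (-418/155 + (1/507)*(-3))*(-1/2113914) = 4303517/1726937 + (-418/155 - 1/169)*(-1/2113914) = 4303517/1726937 - 70797/26195*(-1/2113914) = 4303517/1726937 + 23599/18457992410 = 79434324876292233/31875790038548170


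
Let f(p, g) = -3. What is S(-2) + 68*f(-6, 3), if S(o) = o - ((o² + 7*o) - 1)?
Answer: -195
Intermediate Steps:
S(o) = 1 - o² - 6*o (S(o) = o - (-1 + o² + 7*o) = o + (1 - o² - 7*o) = 1 - o² - 6*o)
S(-2) + 68*f(-6, 3) = (1 - 1*(-2)² - 6*(-2)) + 68*(-3) = (1 - 1*4 + 12) - 204 = (1 - 4 + 12) - 204 = 9 - 204 = -195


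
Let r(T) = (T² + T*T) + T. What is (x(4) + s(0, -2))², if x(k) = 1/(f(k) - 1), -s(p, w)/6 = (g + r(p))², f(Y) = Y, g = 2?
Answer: 5041/9 ≈ 560.11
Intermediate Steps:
r(T) = T + 2*T² (r(T) = (T² + T²) + T = 2*T² + T = T + 2*T²)
s(p, w) = -6*(2 + p*(1 + 2*p))²
x(k) = 1/(-1 + k) (x(k) = 1/(k - 1) = 1/(-1 + k))
(x(4) + s(0, -2))² = (1/(-1 + 4) - 6*(2 + 0*(1 + 2*0))²)² = (1/3 - 6*(2 + 0*(1 + 0))²)² = (⅓ - 6*(2 + 0*1)²)² = (⅓ - 6*(2 + 0)²)² = (⅓ - 6*2²)² = (⅓ - 6*4)² = (⅓ - 24)² = (-71/3)² = 5041/9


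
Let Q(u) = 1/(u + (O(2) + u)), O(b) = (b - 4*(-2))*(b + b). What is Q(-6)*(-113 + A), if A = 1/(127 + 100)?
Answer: -12825/3178 ≈ -4.0356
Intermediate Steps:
A = 1/227 ≈ 0.0044053
O(b) = 2*b*(8 + b) (O(b) = (b + 8)*(2*b) = (8 + b)*(2*b) = 2*b*(8 + b))
Q(u) = 1/(40 + 2*u) (Q(u) = 1/(u + (2*2*(8 + 2) + u)) = 1/(u + (2*2*10 + u)) = 1/(u + (40 + u)) = 1/(40 + 2*u))
Q(-6)*(-113 + A) = (1/(2*(20 - 6)))*(-113 + 1/227) = ((½)/14)*(-25650/227) = ((½)*(1/14))*(-25650/227) = (1/28)*(-25650/227) = -12825/3178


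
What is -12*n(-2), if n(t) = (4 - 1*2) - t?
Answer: -48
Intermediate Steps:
n(t) = 2 - t (n(t) = (4 - 2) - t = 2 - t)
-12*n(-2) = -12*(2 - 1*(-2)) = -12*(2 + 2) = -12*4 = -48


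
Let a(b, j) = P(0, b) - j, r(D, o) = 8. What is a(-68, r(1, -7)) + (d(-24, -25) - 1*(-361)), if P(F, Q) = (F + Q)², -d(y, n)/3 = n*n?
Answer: 3102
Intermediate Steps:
d(y, n) = -3*n² (d(y, n) = -3*n*n = -3*n²)
a(b, j) = b² - j (a(b, j) = (0 + b)² - j = b² - j)
a(-68, r(1, -7)) + (d(-24, -25) - 1*(-361)) = ((-68)² - 1*8) + (-3*(-25)² - 1*(-361)) = (4624 - 8) + (-3*625 + 361) = 4616 + (-1875 + 361) = 4616 - 1514 = 3102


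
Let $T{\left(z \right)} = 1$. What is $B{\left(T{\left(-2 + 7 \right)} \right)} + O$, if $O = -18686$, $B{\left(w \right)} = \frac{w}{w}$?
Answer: $-18685$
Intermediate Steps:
$B{\left(w \right)} = 1$
$B{\left(T{\left(-2 + 7 \right)} \right)} + O = 1 - 18686 = -18685$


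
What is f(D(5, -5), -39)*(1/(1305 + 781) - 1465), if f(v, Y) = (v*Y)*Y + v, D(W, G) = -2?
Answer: 4651215258/1043 ≈ 4.4595e+6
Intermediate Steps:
f(v, Y) = v + v*Y**2 (f(v, Y) = (Y*v)*Y + v = v*Y**2 + v = v + v*Y**2)
f(D(5, -5), -39)*(1/(1305 + 781) - 1465) = (-2*(1 + (-39)**2))*(1/(1305 + 781) - 1465) = (-2*(1 + 1521))*(1/2086 - 1465) = (-2*1522)*(1/2086 - 1465) = -3044*(-3055989/2086) = 4651215258/1043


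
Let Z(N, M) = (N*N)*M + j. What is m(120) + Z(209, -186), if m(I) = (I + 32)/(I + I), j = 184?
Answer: -243734441/30 ≈ -8.1245e+6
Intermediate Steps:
Z(N, M) = 184 + M*N² (Z(N, M) = (N*N)*M + 184 = N²*M + 184 = M*N² + 184 = 184 + M*N²)
m(I) = (32 + I)/(2*I) (m(I) = (32 + I)/((2*I)) = (32 + I)*(1/(2*I)) = (32 + I)/(2*I))
m(120) + Z(209, -186) = (½)*(32 + 120)/120 + (184 - 186*209²) = (½)*(1/120)*152 + (184 - 186*43681) = 19/30 + (184 - 8124666) = 19/30 - 8124482 = -243734441/30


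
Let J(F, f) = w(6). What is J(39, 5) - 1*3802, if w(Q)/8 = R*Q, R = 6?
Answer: -3514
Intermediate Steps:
w(Q) = 48*Q (w(Q) = 8*(6*Q) = 48*Q)
J(F, f) = 288 (J(F, f) = 48*6 = 288)
J(39, 5) - 1*3802 = 288 - 1*3802 = 288 - 3802 = -3514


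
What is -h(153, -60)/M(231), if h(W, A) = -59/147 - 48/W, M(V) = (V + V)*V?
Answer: 1787/266698278 ≈ 6.7005e-6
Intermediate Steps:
M(V) = 2*V² (M(V) = (2*V)*V = 2*V²)
h(W, A) = -59/147 - 48/W (h(W, A) = -59*1/147 - 48/W = -59/147 - 48/W)
-h(153, -60)/M(231) = -(-59/147 - 48/153)/(2*231²) = -(-59/147 - 48*1/153)/(2*53361) = -(-59/147 - 16/51)/106722 = -(-1787)/(2499*106722) = -1*(-1787/266698278) = 1787/266698278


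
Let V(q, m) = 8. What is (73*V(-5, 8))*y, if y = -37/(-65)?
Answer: 21608/65 ≈ 332.43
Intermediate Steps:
y = 37/65 (y = -37*(-1/65) = 37/65 ≈ 0.56923)
(73*V(-5, 8))*y = (73*8)*(37/65) = 584*(37/65) = 21608/65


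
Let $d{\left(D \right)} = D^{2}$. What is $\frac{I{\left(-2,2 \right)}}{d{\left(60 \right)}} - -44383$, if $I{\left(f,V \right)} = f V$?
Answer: $\frac{39944699}{900} \approx 44383.0$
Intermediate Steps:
$I{\left(f,V \right)} = V f$
$\frac{I{\left(-2,2 \right)}}{d{\left(60 \right)}} - -44383 = \frac{2 \left(-2\right)}{60^{2}} - -44383 = - \frac{4}{3600} + 44383 = \left(-4\right) \frac{1}{3600} + 44383 = - \frac{1}{900} + 44383 = \frac{39944699}{900}$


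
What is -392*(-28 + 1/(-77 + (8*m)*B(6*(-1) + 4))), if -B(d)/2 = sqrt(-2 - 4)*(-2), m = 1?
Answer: 132543432/12073 + 12544*I*sqrt(6)/12073 ≈ 10979.0 + 2.5451*I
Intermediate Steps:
B(d) = 4*I*sqrt(6) (B(d) = -2*sqrt(-2 - 4)*(-2) = -2*sqrt(-6)*(-2) = -2*I*sqrt(6)*(-2) = -(-4)*I*sqrt(6) = 4*I*sqrt(6))
-392*(-28 + 1/(-77 + (8*m)*B(6*(-1) + 4))) = -392*(-28 + 1/(-77 + (8*1)*(4*I*sqrt(6)))) = -392*(-28 + 1/(-77 + 8*(4*I*sqrt(6)))) = -392*(-28 + 1/(-77 + 32*I*sqrt(6))) = 10976 - 392/(-77 + 32*I*sqrt(6))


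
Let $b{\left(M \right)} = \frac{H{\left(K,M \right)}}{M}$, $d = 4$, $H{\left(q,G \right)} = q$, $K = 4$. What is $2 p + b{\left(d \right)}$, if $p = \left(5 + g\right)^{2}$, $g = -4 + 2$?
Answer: $19$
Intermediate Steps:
$g = -2$
$p = 9$ ($p = \left(5 - 2\right)^{2} = 3^{2} = 9$)
$b{\left(M \right)} = \frac{4}{M}$
$2 p + b{\left(d \right)} = 2 \cdot 9 + \frac{4}{4} = 18 + 4 \cdot \frac{1}{4} = 18 + 1 = 19$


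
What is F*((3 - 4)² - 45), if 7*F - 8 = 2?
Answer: -440/7 ≈ -62.857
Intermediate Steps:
F = 10/7 (F = 8/7 + (⅐)*2 = 8/7 + 2/7 = 10/7 ≈ 1.4286)
F*((3 - 4)² - 45) = 10*((3 - 4)² - 45)/7 = 10*((-1)² - 45)/7 = 10*(1 - 45)/7 = (10/7)*(-44) = -440/7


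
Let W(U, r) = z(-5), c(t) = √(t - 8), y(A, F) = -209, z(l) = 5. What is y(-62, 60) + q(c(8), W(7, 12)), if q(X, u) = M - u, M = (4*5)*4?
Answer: -134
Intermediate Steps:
c(t) = √(-8 + t)
W(U, r) = 5
M = 80 (M = 20*4 = 80)
q(X, u) = 80 - u
y(-62, 60) + q(c(8), W(7, 12)) = -209 + (80 - 1*5) = -209 + (80 - 5) = -209 + 75 = -134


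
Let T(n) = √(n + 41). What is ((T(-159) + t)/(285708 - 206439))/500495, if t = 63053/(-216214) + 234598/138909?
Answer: 8392948559/238312769955465423906 + I*√118/39673738155 ≈ 3.5218e-11 + 2.738e-10*I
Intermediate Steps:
t = 41964742795/30034070526 (t = 63053*(-1/216214) + 234598*(1/138909) = -63053/216214 + 234598/138909 = 41964742795/30034070526 ≈ 1.3972)
T(n) = √(41 + n)
((T(-159) + t)/(285708 - 206439))/500495 = ((√(41 - 159) + 41964742795/30034070526)/(285708 - 206439))/500495 = ((√(-118) + 41964742795/30034070526)/79269)*(1/500495) = ((I*√118 + 41964742795/30034070526)*(1/79269))*(1/500495) = ((41964742795/30034070526 + I*√118)*(1/79269))*(1/500495) = (41964742795/2380770736525494 + I*√118/79269)*(1/500495) = 8392948559/238312769955465423906 + I*√118/39673738155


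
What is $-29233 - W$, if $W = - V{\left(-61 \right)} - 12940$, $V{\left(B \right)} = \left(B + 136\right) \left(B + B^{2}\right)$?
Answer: $258207$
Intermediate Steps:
$V{\left(B \right)} = \left(136 + B\right) \left(B + B^{2}\right)$
$W = -287440$ ($W = - \left(-61\right) \left(136 + \left(-61\right)^{2} + 137 \left(-61\right)\right) - 12940 = - \left(-61\right) \left(136 + 3721 - 8357\right) - 12940 = - \left(-61\right) \left(-4500\right) - 12940 = \left(-1\right) 274500 - 12940 = -274500 - 12940 = -287440$)
$-29233 - W = -29233 - -287440 = -29233 + 287440 = 258207$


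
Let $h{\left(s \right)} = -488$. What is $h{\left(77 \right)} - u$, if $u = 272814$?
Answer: $-273302$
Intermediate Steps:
$h{\left(77 \right)} - u = -488 - 272814 = -273302$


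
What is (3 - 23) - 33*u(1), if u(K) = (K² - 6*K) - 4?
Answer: 277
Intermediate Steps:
u(K) = -4 + K² - 6*K
(3 - 23) - 33*u(1) = (3 - 23) - 33*(-4 + 1² - 6*1) = -20 - 33*(-4 + 1 - 6) = -20 - 33*(-9) = -20 + 297 = 277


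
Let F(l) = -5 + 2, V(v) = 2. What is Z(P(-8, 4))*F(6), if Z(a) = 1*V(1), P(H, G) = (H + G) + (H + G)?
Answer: -6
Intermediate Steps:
P(H, G) = 2*G + 2*H (P(H, G) = (G + H) + (G + H) = 2*G + 2*H)
F(l) = -3
Z(a) = 2 (Z(a) = 1*2 = 2)
Z(P(-8, 4))*F(6) = 2*(-3) = -6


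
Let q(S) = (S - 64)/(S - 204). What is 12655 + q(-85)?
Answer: 3657444/289 ≈ 12656.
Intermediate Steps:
q(S) = (-64 + S)/(-204 + S)
12655 + q(-85) = 12655 + (-64 - 85)/(-204 - 85) = 12655 - 149/(-289) = 12655 - 1/289*(-149) = 12655 + 149/289 = 3657444/289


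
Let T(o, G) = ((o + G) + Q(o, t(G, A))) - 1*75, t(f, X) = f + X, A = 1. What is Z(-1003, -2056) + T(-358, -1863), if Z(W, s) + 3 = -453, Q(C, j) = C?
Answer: -3110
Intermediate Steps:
t(f, X) = X + f
Z(W, s) = -456 (Z(W, s) = -3 - 453 = -456)
T(o, G) = -75 + G + 2*o (T(o, G) = ((o + G) + o) - 1*75 = ((G + o) + o) - 75 = (G + 2*o) - 75 = -75 + G + 2*o)
Z(-1003, -2056) + T(-358, -1863) = -456 + (-75 - 1863 + 2*(-358)) = -456 + (-75 - 1863 - 716) = -456 - 2654 = -3110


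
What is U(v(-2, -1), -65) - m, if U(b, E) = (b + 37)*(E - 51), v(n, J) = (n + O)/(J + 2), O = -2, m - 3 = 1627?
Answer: -5458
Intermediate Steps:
m = 1630 (m = 3 + 1627 = 1630)
v(n, J) = (-2 + n)/(2 + J) (v(n, J) = (n - 2)/(J + 2) = (-2 + n)/(2 + J))
U(b, E) = (-51 + E)*(37 + b) (U(b, E) = (37 + b)*(-51 + E) = (-51 + E)*(37 + b))
U(v(-2, -1), -65) - m = (-1887 - 51*(-2 - 2)/(2 - 1) + 37*(-65) - 65*(-2 - 2)/(2 - 1)) - 1*1630 = (-1887 - 51*(-4)/1 - 2405 - 65*(-4)/1) - 1630 = (-1887 - 51*(-4) - 2405 - 65*(-4)) - 1630 = (-1887 + 204 - 2405 + 260) - 1630 = -3828 - 1630 = -5458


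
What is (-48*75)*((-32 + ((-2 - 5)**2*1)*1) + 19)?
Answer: -129600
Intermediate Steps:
(-48*75)*((-32 + ((-2 - 5)**2*1)*1) + 19) = -3600*((-32 + ((-7)**2*1)*1) + 19) = -3600*((-32 + (49*1)*1) + 19) = -3600*((-32 + 49*1) + 19) = -3600*((-32 + 49) + 19) = -3600*(17 + 19) = -3600*36 = -129600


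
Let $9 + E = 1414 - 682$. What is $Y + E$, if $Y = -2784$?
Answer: $-2061$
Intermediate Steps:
$E = 723$ ($E = -9 + \left(1414 - 682\right) = -9 + 732 = 723$)
$Y + E = -2784 + 723 = -2061$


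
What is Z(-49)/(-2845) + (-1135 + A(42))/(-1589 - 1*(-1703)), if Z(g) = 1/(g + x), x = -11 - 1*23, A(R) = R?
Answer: -258095441/26919390 ≈ -9.5877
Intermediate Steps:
x = -34 (x = -11 - 23 = -34)
Z(g) = 1/(-34 + g) (Z(g) = 1/(g - 34) = 1/(-34 + g))
Z(-49)/(-2845) + (-1135 + A(42))/(-1589 - 1*(-1703)) = 1/(-34 - 49*(-2845)) + (-1135 + 42)/(-1589 - 1*(-1703)) = -1/2845/(-83) - 1093/(-1589 + 1703) = -1/83*(-1/2845) - 1093/114 = 1/236135 - 1093*1/114 = 1/236135 - 1093/114 = -258095441/26919390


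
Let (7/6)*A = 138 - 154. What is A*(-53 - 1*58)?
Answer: 10656/7 ≈ 1522.3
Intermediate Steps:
A = -96/7 (A = 6*(138 - 154)/7 = (6/7)*(-16) = -96/7 ≈ -13.714)
A*(-53 - 1*58) = -96*(-53 - 1*58)/7 = -96*(-53 - 58)/7 = -96/7*(-111) = 10656/7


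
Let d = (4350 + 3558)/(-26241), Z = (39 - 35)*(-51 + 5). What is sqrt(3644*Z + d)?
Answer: 2*I*sqrt(12824919512889)/8747 ≈ 818.84*I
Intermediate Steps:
Z = -184 (Z = 4*(-46) = -184)
d = -2636/8747 (d = 7908*(-1/26241) = -2636/8747 ≈ -0.30136)
sqrt(3644*Z + d) = sqrt(3644*(-184) - 2636/8747) = sqrt(-670496 - 2636/8747) = sqrt(-5864831148/8747) = 2*I*sqrt(12824919512889)/8747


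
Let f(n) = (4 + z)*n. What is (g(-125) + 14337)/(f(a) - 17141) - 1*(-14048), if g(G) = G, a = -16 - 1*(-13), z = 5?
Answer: 60290463/4292 ≈ 14047.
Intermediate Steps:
a = -3 (a = -16 + 13 = -3)
f(n) = 9*n (f(n) = (4 + 5)*n = 9*n)
(g(-125) + 14337)/(f(a) - 17141) - 1*(-14048) = (-125 + 14337)/(9*(-3) - 17141) - 1*(-14048) = 14212/(-27 - 17141) + 14048 = 14212/(-17168) + 14048 = 14212*(-1/17168) + 14048 = -3553/4292 + 14048 = 60290463/4292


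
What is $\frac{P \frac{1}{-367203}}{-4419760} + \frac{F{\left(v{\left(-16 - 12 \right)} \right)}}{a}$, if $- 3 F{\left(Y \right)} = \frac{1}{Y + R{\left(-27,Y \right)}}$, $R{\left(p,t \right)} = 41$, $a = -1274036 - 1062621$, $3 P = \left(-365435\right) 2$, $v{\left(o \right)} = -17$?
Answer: $- \frac{6834040088}{47403443103116637} \approx -1.4417 \cdot 10^{-7}$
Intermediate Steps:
$P = - \frac{730870}{3}$ ($P = \frac{\left(-365435\right) 2}{3} = \frac{1}{3} \left(-730870\right) = - \frac{730870}{3} \approx -2.4362 \cdot 10^{5}$)
$a = -2336657$
$F{\left(Y \right)} = - \frac{1}{3 \left(41 + Y\right)}$ ($F{\left(Y \right)} = - \frac{1}{3 \left(Y + 41\right)} = - \frac{1}{3 \left(41 + Y\right)}$)
$\frac{P \frac{1}{-367203}}{-4419760} + \frac{F{\left(v{\left(-16 - 12 \right)} \right)}}{a} = \frac{\left(- \frac{730870}{3}\right) \frac{1}{-367203}}{-4419760} + \frac{\left(-1\right) \frac{1}{123 + 3 \left(-17\right)}}{-2336657} = \left(- \frac{730870}{3}\right) \left(- \frac{1}{367203}\right) \left(- \frac{1}{4419760}\right) + - \frac{1}{123 - 51} \left(- \frac{1}{2336657}\right) = \frac{730870}{1101609} \left(- \frac{1}{4419760}\right) + - \frac{1}{72} \left(- \frac{1}{2336657}\right) = - \frac{73087}{486884739384} + \left(-1\right) \frac{1}{72} \left(- \frac{1}{2336657}\right) = - \frac{73087}{486884739384} - - \frac{1}{168239304} = - \frac{73087}{486884739384} + \frac{1}{168239304} = - \frac{6834040088}{47403443103116637}$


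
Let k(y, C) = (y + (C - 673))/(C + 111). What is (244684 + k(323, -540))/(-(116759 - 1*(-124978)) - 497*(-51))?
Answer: -52485163/46415655 ≈ -1.1308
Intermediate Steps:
k(y, C) = (-673 + C + y)/(111 + C) (k(y, C) = (y + (-673 + C))/(111 + C) = (-673 + C + y)/(111 + C))
(244684 + k(323, -540))/(-(116759 - 1*(-124978)) - 497*(-51)) = (244684 + (-673 - 540 + 323)/(111 - 540))/(-(116759 - 1*(-124978)) - 497*(-51)) = (244684 - 890/(-429))/(-(116759 + 124978) + 25347) = (244684 - 1/429*(-890))/(-1*241737 + 25347) = (244684 + 890/429)/(-241737 + 25347) = (104970326/429)/(-216390) = (104970326/429)*(-1/216390) = -52485163/46415655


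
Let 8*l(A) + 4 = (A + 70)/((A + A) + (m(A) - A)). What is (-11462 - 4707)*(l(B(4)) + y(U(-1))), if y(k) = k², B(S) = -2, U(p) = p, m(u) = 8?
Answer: -371887/12 ≈ -30991.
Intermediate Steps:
l(A) = -½ + (70 + A)/(8*(8 + A)) (l(A) = -½ + ((A + 70)/((A + A) + (8 - A)))/8 = -½ + ((70 + A)/(2*A + (8 - A)))/8 = -½ + ((70 + A)/(8 + A))/8 = -½ + (70 + A)/(8*(8 + A)))
(-11462 - 4707)*(l(B(4)) + y(U(-1))) = (-11462 - 4707)*((38 - 3*(-2))/(8*(8 - 2)) + (-1)²) = -16169*((⅛)*(38 + 6)/6 + 1) = -16169*((⅛)*(⅙)*44 + 1) = -16169*(11/12 + 1) = -16169*23/12 = -371887/12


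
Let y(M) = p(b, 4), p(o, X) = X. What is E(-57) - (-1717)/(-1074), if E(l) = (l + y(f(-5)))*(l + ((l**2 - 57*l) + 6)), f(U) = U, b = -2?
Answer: -366977851/1074 ≈ -3.4169e+5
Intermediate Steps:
y(M) = 4
E(l) = (4 + l)*(6 + l**2 - 56*l) (E(l) = (l + 4)*(l + ((l**2 - 57*l) + 6)) = (4 + l)*(l + (6 + l**2 - 57*l)) = (4 + l)*(6 + l**2 - 56*l))
E(-57) - (-1717)/(-1074) = (24 + (-57)**3 - 218*(-57) - 52*(-57)**2) - (-1717)/(-1074) = (24 - 185193 + 12426 - 52*3249) - (-1717)*(-1)/1074 = (24 - 185193 + 12426 - 168948) - 1*1717/1074 = -341691 - 1717/1074 = -366977851/1074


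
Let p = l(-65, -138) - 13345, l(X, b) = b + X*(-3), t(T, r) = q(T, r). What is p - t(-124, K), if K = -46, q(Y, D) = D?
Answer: -13242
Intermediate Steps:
t(T, r) = r
l(X, b) = b - 3*X
p = -13288 (p = (-138 - 3*(-65)) - 13345 = (-138 + 195) - 13345 = 57 - 13345 = -13288)
p - t(-124, K) = -13288 - 1*(-46) = -13288 + 46 = -13242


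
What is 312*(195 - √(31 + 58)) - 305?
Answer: 60535 - 312*√89 ≈ 57592.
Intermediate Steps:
312*(195 - √(31 + 58)) - 305 = 312*(195 - √89) - 305 = (60840 - 312*√89) - 305 = 60535 - 312*√89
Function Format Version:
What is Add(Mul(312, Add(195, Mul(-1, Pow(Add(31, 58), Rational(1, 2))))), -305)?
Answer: Add(60535, Mul(-312, Pow(89, Rational(1, 2)))) ≈ 57592.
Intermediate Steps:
Add(Mul(312, Add(195, Mul(-1, Pow(Add(31, 58), Rational(1, 2))))), -305) = Add(Mul(312, Add(195, Mul(-1, Pow(89, Rational(1, 2))))), -305) = Add(Add(60840, Mul(-312, Pow(89, Rational(1, 2)))), -305) = Add(60535, Mul(-312, Pow(89, Rational(1, 2))))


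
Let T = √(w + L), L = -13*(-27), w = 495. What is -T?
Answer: -3*√94 ≈ -29.086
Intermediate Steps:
L = 351
T = 3*√94 (T = √(495 + 351) = √846 = 3*√94 ≈ 29.086)
-T = -3*√94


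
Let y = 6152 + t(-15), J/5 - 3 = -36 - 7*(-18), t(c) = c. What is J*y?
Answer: 2853705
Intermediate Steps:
J = 465 (J = 15 + 5*(-36 - 7*(-18)) = 15 + 5*(-36 + 126) = 15 + 5*90 = 15 + 450 = 465)
y = 6137 (y = 6152 - 15 = 6137)
J*y = 465*6137 = 2853705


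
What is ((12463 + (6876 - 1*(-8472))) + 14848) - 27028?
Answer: 15631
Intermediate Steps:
((12463 + (6876 - 1*(-8472))) + 14848) - 27028 = ((12463 + (6876 + 8472)) + 14848) - 27028 = ((12463 + 15348) + 14848) - 27028 = (27811 + 14848) - 27028 = 42659 - 27028 = 15631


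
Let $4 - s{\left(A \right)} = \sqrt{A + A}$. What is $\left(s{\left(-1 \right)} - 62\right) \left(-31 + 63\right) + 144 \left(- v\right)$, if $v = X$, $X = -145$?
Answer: $19024 - 32 i \sqrt{2} \approx 19024.0 - 45.255 i$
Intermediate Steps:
$v = -145$
$s{\left(A \right)} = 4 - \sqrt{2} \sqrt{A}$ ($s{\left(A \right)} = 4 - \sqrt{A + A} = 4 - \sqrt{2 A} = 4 - \sqrt{2} \sqrt{A}$)
$\left(s{\left(-1 \right)} - 62\right) \left(-31 + 63\right) + 144 \left(- v\right) = \left(\left(4 - \sqrt{2} \sqrt{-1}\right) - 62\right) \left(-31 + 63\right) + 144 \left(\left(-1\right) \left(-145\right)\right) = \left(\left(4 - \sqrt{2} i\right) - 62\right) 32 + 144 \cdot 145 = \left(\left(4 - i \sqrt{2}\right) - 62\right) 32 + 20880 = \left(-58 - i \sqrt{2}\right) 32 + 20880 = \left(-1856 - 32 i \sqrt{2}\right) + 20880 = 19024 - 32 i \sqrt{2}$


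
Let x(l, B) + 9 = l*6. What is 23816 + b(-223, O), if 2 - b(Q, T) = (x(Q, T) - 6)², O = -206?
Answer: -1806791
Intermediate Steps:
x(l, B) = -9 + 6*l (x(l, B) = -9 + l*6 = -9 + 6*l)
b(Q, T) = 2 - (-15 + 6*Q)² (b(Q, T) = 2 - ((-9 + 6*Q) - 6)² = 2 - (-15 + 6*Q)²)
23816 + b(-223, O) = 23816 + (2 - 9*(-5 + 2*(-223))²) = 23816 + (2 - 9*(-5 - 446)²) = 23816 + (2 - 9*(-451)²) = 23816 + (2 - 9*203401) = 23816 + (2 - 1830609) = 23816 - 1830607 = -1806791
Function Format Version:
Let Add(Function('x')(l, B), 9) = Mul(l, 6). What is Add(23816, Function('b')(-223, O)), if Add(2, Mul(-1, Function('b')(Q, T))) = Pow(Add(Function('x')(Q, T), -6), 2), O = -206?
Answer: -1806791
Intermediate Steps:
Function('x')(l, B) = Add(-9, Mul(6, l)) (Function('x')(l, B) = Add(-9, Mul(l, 6)) = Add(-9, Mul(6, l)))
Function('b')(Q, T) = Add(2, Mul(-1, Pow(Add(-15, Mul(6, Q)), 2))) (Function('b')(Q, T) = Add(2, Mul(-1, Pow(Add(Add(-9, Mul(6, Q)), -6), 2))) = Add(2, Mul(-1, Pow(Add(-15, Mul(6, Q)), 2))))
Add(23816, Function('b')(-223, O)) = Add(23816, Add(2, Mul(-9, Pow(Add(-5, Mul(2, -223)), 2)))) = Add(23816, Add(2, Mul(-9, Pow(Add(-5, -446), 2)))) = Add(23816, Add(2, Mul(-9, Pow(-451, 2)))) = Add(23816, Add(2, Mul(-9, 203401))) = Add(23816, Add(2, -1830609)) = Add(23816, -1830607) = -1806791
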